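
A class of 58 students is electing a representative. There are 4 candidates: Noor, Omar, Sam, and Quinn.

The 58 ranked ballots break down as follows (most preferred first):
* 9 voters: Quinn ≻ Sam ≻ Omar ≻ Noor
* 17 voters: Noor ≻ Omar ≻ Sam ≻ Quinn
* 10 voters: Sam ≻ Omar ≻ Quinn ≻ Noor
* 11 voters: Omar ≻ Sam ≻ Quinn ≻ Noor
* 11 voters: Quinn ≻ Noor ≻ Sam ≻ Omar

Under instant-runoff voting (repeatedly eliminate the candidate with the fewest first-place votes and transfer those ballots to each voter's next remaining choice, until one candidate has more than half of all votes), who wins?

Omar

Round 1: Noor 17, Omar 11, Sam 10, Quinn 20. Sam eliminated.
Round 2: Noor 17, Omar 21, Quinn 20. Noor eliminated.
Round 3: Omar 38, Quinn 20. Omar has a majority (≥30).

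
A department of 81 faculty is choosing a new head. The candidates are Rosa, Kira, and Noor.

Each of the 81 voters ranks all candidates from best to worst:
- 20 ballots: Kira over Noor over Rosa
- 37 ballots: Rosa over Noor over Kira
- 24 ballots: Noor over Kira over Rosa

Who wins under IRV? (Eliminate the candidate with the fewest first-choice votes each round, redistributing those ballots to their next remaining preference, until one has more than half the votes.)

Noor

Round 1: Rosa 37, Kira 20, Noor 24. Kira eliminated.
Round 2: Rosa 37, Noor 44. Noor has a majority (≥41).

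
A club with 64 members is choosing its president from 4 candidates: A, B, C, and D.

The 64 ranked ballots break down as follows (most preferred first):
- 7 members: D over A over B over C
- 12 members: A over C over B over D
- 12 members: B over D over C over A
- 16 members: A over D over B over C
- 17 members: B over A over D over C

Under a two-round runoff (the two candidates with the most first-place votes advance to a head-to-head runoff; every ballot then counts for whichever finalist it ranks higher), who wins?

Round 1 first-place votes: A 28, B 29, C 0, D 7. B and A advance.
Runoff: B is ranked above A on 29 ballots, A above B on 35.

A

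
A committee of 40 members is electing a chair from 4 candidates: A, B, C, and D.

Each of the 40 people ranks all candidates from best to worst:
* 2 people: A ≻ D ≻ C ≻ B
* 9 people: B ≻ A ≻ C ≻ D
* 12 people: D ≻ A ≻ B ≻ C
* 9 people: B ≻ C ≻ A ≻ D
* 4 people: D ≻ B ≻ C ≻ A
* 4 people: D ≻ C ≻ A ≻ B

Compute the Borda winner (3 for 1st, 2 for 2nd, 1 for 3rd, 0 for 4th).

A: 2×3 + 9×2 + 12×2 + 9×1 + 4×0 + 4×1 = 61
B: 2×0 + 9×3 + 12×1 + 9×3 + 4×2 + 4×0 = 74
C: 2×1 + 9×1 + 12×0 + 9×2 + 4×1 + 4×2 = 41
D: 2×2 + 9×0 + 12×3 + 9×0 + 4×3 + 4×3 = 64

B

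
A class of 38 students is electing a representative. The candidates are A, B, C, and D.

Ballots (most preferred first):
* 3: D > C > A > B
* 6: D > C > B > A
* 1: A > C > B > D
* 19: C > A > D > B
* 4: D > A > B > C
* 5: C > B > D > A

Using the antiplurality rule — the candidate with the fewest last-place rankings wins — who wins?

D

Last-place votes: A 11, B 22, C 4, D 1.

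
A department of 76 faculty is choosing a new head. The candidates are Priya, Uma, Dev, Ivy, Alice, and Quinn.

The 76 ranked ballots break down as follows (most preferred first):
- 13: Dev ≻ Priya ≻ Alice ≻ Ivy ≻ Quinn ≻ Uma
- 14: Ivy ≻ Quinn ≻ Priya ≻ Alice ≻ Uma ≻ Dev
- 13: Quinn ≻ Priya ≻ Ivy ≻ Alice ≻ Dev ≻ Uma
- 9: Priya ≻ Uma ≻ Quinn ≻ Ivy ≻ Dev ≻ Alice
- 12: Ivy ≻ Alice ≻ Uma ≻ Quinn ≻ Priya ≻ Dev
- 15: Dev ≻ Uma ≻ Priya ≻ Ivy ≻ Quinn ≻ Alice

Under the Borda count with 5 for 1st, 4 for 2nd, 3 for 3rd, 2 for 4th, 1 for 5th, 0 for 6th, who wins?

Priya: 13×4 + 14×3 + 13×4 + 9×5 + 12×1 + 15×3 = 248
Uma: 13×0 + 14×1 + 13×0 + 9×4 + 12×3 + 15×4 = 146
Dev: 13×5 + 14×0 + 13×1 + 9×1 + 12×0 + 15×5 = 162
Ivy: 13×2 + 14×5 + 13×3 + 9×2 + 12×5 + 15×2 = 243
Alice: 13×3 + 14×2 + 13×2 + 9×0 + 12×4 + 15×0 = 141
Quinn: 13×1 + 14×4 + 13×5 + 9×3 + 12×2 + 15×1 = 200

Priya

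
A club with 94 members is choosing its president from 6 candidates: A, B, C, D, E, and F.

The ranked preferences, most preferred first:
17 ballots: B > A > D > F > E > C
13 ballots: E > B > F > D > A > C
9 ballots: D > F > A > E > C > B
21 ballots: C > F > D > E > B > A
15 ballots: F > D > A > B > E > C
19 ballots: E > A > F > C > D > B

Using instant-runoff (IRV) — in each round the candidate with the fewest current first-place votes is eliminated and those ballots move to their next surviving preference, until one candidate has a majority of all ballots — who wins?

F

Round 1: A 0, B 17, C 21, D 9, E 32, F 15. A eliminated.
Round 2: B 17, C 21, D 9, E 32, F 15. D eliminated.
Round 3: B 17, C 21, E 32, F 24. B eliminated.
Round 4: C 21, E 32, F 41. C eliminated.
Round 5: E 32, F 62. F has a majority (≥48).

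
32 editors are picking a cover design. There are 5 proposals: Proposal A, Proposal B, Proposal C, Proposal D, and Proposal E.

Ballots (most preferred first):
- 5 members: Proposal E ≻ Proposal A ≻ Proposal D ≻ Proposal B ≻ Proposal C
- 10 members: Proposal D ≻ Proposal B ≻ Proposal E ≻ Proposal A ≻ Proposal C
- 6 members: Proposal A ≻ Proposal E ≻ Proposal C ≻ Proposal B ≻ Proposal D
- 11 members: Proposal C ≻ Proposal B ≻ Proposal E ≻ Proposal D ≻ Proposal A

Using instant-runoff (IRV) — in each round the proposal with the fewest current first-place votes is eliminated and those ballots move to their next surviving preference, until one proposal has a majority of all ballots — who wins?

Round 1: Proposal A 6, Proposal B 0, Proposal C 11, Proposal D 10, Proposal E 5. Proposal B eliminated.
Round 2: Proposal A 6, Proposal C 11, Proposal D 10, Proposal E 5. Proposal E eliminated.
Round 3: Proposal A 11, Proposal C 11, Proposal D 10. Proposal D eliminated.
Round 4: Proposal A 21, Proposal C 11. Proposal A has a majority (≥17).

Proposal A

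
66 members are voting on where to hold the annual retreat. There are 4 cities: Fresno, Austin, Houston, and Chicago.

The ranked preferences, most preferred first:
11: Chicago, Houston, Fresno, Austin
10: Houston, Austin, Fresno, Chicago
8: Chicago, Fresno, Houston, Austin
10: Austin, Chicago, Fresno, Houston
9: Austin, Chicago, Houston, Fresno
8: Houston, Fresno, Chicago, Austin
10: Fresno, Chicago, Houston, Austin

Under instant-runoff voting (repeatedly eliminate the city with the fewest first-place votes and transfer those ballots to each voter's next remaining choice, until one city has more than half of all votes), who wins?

Round 1: Fresno 10, Austin 19, Houston 18, Chicago 19. Fresno eliminated.
Round 2: Austin 19, Houston 18, Chicago 29. Houston eliminated.
Round 3: Austin 29, Chicago 37. Chicago has a majority (≥34).

Chicago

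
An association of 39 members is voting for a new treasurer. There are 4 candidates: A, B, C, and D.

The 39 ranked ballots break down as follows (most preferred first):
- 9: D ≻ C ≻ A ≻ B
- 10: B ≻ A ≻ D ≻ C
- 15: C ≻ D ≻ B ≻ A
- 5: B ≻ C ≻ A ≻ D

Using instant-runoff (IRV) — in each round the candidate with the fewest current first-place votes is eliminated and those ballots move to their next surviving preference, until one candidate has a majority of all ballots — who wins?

Round 1: A 0, B 15, C 15, D 9. A eliminated.
Round 2: B 15, C 15, D 9. D eliminated.
Round 3: B 15, C 24. C has a majority (≥20).

C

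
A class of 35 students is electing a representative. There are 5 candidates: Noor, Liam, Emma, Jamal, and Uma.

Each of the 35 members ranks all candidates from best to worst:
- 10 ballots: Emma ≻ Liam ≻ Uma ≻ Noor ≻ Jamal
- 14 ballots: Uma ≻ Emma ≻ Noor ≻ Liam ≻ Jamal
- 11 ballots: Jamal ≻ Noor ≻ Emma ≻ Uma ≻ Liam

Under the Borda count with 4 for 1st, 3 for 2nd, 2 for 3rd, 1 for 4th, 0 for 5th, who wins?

Noor: 10×1 + 14×2 + 11×3 = 71
Liam: 10×3 + 14×1 + 11×0 = 44
Emma: 10×4 + 14×3 + 11×2 = 104
Jamal: 10×0 + 14×0 + 11×4 = 44
Uma: 10×2 + 14×4 + 11×1 = 87

Emma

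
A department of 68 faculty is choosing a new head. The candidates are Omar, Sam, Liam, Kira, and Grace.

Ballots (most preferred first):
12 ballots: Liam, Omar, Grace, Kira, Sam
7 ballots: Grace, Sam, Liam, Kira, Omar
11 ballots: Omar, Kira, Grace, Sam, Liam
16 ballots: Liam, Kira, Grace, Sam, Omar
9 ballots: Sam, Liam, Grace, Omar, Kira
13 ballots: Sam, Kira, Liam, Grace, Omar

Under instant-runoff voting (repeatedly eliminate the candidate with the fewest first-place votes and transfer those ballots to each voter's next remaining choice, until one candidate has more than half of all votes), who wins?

Round 1: Omar 11, Sam 22, Liam 28, Kira 0, Grace 7. Kira eliminated.
Round 2: Omar 11, Sam 22, Liam 28, Grace 7. Grace eliminated.
Round 3: Omar 11, Sam 29, Liam 28. Omar eliminated.
Round 4: Sam 40, Liam 28. Sam has a majority (≥35).

Sam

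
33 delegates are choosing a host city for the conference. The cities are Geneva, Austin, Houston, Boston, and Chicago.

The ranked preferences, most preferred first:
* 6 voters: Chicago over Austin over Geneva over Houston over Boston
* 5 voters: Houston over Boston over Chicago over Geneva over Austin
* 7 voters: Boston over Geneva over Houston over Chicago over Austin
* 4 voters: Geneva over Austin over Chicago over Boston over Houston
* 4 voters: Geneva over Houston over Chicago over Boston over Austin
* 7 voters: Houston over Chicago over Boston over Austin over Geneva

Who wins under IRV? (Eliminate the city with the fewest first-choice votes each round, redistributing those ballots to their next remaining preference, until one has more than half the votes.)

Geneva

Round 1: Geneva 8, Austin 0, Houston 12, Boston 7, Chicago 6. Austin eliminated.
Round 2: Geneva 8, Houston 12, Boston 7, Chicago 6. Chicago eliminated.
Round 3: Geneva 14, Houston 12, Boston 7. Boston eliminated.
Round 4: Geneva 21, Houston 12. Geneva has a majority (≥17).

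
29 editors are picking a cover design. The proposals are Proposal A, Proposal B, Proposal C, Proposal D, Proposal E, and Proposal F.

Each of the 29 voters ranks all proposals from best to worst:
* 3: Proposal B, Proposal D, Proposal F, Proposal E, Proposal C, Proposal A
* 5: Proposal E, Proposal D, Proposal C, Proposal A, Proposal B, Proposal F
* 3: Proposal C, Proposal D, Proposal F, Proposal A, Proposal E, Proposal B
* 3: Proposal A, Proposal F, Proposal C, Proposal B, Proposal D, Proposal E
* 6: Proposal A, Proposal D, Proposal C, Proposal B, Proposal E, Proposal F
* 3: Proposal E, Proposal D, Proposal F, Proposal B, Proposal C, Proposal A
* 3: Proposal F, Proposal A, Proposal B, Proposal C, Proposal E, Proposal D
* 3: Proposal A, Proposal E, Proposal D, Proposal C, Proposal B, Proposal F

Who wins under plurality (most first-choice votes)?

Proposal A

First-place votes: Proposal A 12, Proposal B 3, Proposal C 3, Proposal D 0, Proposal E 8, Proposal F 3.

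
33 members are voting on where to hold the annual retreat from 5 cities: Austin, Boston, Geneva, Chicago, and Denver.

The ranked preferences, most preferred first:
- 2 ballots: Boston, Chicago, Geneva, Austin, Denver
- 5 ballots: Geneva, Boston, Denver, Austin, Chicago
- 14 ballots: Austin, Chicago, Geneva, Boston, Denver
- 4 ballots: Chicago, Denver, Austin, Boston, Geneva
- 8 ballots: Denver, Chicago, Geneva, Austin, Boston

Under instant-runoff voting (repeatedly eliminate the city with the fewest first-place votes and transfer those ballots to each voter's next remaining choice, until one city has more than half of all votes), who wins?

Denver

Round 1: Austin 14, Boston 2, Geneva 5, Chicago 4, Denver 8. Boston eliminated.
Round 2: Austin 14, Geneva 5, Chicago 6, Denver 8. Geneva eliminated.
Round 3: Austin 14, Chicago 6, Denver 13. Chicago eliminated.
Round 4: Austin 16, Denver 17. Denver has a majority (≥17).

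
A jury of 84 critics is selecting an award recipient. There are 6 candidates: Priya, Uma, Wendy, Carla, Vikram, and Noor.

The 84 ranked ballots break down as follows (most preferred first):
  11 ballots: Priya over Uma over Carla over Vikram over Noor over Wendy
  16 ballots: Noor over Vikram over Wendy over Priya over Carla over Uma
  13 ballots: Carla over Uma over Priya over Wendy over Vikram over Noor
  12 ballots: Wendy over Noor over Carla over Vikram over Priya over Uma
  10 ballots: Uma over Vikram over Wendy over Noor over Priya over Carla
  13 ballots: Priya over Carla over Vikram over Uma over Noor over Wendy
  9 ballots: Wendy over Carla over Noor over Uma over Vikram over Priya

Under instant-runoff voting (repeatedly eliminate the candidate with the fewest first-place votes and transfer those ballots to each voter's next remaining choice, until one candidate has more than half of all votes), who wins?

Wendy

Round 1: Priya 24, Uma 10, Wendy 21, Carla 13, Vikram 0, Noor 16. Vikram eliminated.
Round 2: Priya 24, Uma 10, Wendy 21, Carla 13, Noor 16. Uma eliminated.
Round 3: Priya 24, Wendy 31, Carla 13, Noor 16. Carla eliminated.
Round 4: Priya 37, Wendy 31, Noor 16. Noor eliminated.
Round 5: Priya 37, Wendy 47. Wendy has a majority (≥43).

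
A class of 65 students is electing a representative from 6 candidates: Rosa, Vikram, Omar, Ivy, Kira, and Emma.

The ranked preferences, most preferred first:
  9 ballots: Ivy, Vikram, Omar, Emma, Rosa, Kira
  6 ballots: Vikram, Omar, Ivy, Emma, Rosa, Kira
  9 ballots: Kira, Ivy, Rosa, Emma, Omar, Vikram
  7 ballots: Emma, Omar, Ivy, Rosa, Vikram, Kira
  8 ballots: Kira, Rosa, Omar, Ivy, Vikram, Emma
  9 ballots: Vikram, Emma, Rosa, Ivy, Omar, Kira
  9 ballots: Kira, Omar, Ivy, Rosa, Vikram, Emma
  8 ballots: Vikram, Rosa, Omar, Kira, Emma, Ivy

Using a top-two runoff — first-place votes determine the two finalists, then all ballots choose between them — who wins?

Vikram

Round 1 first-place votes: Rosa 0, Vikram 23, Omar 0, Ivy 9, Kira 26, Emma 7. Kira and Vikram advance.
Runoff: Kira is ranked above Vikram on 26 ballots, Vikram above Kira on 39.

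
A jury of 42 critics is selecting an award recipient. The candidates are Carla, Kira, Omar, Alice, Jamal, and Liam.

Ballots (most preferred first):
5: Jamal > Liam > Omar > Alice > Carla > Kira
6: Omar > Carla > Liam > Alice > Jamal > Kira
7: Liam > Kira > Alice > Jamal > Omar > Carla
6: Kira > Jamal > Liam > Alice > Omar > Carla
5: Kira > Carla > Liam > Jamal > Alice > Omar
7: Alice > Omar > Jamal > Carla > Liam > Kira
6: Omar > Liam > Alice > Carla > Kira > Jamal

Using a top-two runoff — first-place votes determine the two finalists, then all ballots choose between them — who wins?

Omar

Round 1 first-place votes: Carla 0, Kira 11, Omar 12, Alice 7, Jamal 5, Liam 7. Omar and Kira advance.
Runoff: Omar is ranked above Kira on 24 ballots, Kira above Omar on 18.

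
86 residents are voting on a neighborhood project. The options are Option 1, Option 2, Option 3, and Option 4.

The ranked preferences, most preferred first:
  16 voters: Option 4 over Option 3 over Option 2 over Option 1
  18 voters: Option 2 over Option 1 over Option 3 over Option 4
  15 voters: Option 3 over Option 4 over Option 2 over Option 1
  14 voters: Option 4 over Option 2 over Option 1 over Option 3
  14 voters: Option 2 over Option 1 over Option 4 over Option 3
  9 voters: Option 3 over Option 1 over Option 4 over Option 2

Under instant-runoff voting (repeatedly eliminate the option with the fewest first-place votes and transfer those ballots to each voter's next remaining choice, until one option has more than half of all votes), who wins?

Round 1: Option 1 0, Option 2 32, Option 3 24, Option 4 30. Option 1 eliminated.
Round 2: Option 2 32, Option 3 24, Option 4 30. Option 3 eliminated.
Round 3: Option 2 32, Option 4 54. Option 4 has a majority (≥44).

Option 4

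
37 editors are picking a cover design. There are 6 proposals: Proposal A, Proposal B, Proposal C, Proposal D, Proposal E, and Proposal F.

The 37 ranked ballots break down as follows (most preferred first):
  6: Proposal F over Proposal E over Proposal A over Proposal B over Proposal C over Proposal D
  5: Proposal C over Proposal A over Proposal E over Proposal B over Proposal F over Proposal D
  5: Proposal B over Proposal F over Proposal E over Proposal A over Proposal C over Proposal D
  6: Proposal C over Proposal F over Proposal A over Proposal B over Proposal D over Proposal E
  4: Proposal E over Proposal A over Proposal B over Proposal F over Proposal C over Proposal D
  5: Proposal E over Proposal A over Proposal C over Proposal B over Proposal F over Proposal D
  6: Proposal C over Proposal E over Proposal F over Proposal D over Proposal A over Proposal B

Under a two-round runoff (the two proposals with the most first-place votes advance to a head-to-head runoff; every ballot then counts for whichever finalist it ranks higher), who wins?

Round 1 first-place votes: Proposal A 0, Proposal B 5, Proposal C 17, Proposal D 0, Proposal E 9, Proposal F 6. Proposal C and Proposal E advance.
Runoff: Proposal C is ranked above Proposal E on 17 ballots, Proposal E above Proposal C on 20.

Proposal E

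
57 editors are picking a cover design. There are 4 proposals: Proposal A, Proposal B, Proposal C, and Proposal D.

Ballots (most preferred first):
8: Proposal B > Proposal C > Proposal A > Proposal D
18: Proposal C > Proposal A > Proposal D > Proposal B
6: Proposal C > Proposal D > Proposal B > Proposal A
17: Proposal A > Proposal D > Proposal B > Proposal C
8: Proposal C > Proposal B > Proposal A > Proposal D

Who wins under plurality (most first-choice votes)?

First-place votes: Proposal A 17, Proposal B 8, Proposal C 32, Proposal D 0.

Proposal C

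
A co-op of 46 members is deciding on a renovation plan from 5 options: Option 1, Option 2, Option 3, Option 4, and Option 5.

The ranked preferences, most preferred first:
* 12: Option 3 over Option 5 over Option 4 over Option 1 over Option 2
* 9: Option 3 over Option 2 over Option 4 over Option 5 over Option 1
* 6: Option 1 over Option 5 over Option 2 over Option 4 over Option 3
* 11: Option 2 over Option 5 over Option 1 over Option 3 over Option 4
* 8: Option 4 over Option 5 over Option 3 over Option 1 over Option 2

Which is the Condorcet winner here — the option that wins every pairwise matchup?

Option 5

Option 5 vs Option 1: 40–6
Option 5 vs Option 2: 26–20
Option 5 vs Option 3: 25–21
Option 5 vs Option 4: 29–17
Option 5 beats every other option.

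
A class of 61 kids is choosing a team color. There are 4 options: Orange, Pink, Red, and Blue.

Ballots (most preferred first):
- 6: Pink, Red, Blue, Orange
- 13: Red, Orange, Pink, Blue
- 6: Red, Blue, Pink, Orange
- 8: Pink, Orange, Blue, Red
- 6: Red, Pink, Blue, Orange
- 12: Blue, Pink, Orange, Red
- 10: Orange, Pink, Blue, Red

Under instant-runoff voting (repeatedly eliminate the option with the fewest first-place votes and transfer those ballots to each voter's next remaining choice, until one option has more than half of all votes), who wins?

Round 1: Orange 10, Pink 14, Red 25, Blue 12. Orange eliminated.
Round 2: Pink 24, Red 25, Blue 12. Blue eliminated.
Round 3: Pink 36, Red 25. Pink has a majority (≥31).

Pink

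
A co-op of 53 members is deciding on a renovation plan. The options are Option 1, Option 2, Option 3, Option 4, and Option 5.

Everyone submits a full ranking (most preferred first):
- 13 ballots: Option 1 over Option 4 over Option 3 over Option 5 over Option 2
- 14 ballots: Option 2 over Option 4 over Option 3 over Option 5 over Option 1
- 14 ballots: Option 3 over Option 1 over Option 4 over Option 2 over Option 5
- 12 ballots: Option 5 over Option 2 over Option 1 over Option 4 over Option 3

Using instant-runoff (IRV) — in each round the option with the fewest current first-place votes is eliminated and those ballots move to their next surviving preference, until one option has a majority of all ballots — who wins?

Option 3

Round 1: Option 1 13, Option 2 14, Option 3 14, Option 4 0, Option 5 12. Option 4 eliminated.
Round 2: Option 1 13, Option 2 14, Option 3 14, Option 5 12. Option 5 eliminated.
Round 3: Option 1 13, Option 2 26, Option 3 14. Option 1 eliminated.
Round 4: Option 2 26, Option 3 27. Option 3 has a majority (≥27).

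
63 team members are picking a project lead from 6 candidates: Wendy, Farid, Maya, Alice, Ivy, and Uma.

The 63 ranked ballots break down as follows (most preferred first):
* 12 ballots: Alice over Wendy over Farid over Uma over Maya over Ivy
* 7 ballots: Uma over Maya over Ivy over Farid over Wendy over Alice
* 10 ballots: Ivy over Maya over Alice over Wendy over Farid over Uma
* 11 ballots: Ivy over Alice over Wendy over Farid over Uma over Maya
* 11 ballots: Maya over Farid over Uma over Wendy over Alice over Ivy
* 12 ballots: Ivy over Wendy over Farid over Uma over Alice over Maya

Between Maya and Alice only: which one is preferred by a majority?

Maya is ranked above Alice on 28 ballots; Alice above Maya on 35.

Alice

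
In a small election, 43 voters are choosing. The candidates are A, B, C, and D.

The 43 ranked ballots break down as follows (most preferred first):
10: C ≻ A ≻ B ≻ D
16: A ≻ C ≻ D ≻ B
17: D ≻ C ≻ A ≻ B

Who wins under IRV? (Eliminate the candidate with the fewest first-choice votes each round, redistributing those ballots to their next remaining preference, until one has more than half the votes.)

A

Round 1: A 16, B 0, C 10, D 17. B eliminated.
Round 2: A 16, C 10, D 17. C eliminated.
Round 3: A 26, D 17. A has a majority (≥22).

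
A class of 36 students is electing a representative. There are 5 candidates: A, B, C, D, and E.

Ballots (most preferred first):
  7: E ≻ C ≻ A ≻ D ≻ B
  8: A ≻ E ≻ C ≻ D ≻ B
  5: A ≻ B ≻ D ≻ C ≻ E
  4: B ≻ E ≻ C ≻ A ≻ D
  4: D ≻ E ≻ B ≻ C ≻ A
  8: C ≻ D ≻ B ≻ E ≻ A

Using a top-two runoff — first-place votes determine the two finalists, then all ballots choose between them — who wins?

Round 1 first-place votes: A 13, B 4, C 8, D 4, E 7. A and C advance.
Runoff: A is ranked above C on 13 ballots, C above A on 23.

C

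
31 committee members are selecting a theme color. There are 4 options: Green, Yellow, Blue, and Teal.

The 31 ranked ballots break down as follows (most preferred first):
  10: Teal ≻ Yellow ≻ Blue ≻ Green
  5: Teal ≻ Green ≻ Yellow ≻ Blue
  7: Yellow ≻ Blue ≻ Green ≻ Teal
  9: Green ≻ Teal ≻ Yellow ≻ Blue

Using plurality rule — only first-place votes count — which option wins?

Teal

First-place votes: Green 9, Yellow 7, Blue 0, Teal 15.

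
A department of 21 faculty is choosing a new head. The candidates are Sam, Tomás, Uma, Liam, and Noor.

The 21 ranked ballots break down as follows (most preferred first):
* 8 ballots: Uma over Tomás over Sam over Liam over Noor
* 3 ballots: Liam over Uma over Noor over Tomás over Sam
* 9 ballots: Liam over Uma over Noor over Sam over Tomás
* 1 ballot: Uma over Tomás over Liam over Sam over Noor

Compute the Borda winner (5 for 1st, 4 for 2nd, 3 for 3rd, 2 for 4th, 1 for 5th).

Sam: 8×3 + 3×1 + 9×2 + 1×2 = 47
Tomás: 8×4 + 3×2 + 9×1 + 1×4 = 51
Uma: 8×5 + 3×4 + 9×4 + 1×5 = 93
Liam: 8×2 + 3×5 + 9×5 + 1×3 = 79
Noor: 8×1 + 3×3 + 9×3 + 1×1 = 45

Uma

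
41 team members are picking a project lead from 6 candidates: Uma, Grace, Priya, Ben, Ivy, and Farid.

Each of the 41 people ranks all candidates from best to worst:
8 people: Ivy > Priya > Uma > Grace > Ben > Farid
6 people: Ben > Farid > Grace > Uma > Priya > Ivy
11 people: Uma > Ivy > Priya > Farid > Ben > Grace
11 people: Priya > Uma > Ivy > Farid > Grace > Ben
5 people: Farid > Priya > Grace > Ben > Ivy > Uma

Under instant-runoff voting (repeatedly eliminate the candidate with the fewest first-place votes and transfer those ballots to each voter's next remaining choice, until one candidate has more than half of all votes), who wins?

Round 1: Uma 11, Grace 0, Priya 11, Ben 6, Ivy 8, Farid 5. Grace eliminated.
Round 2: Uma 11, Priya 11, Ben 6, Ivy 8, Farid 5. Farid eliminated.
Round 3: Uma 11, Priya 16, Ben 6, Ivy 8. Ben eliminated.
Round 4: Uma 17, Priya 16, Ivy 8. Ivy eliminated.
Round 5: Uma 17, Priya 24. Priya has a majority (≥21).

Priya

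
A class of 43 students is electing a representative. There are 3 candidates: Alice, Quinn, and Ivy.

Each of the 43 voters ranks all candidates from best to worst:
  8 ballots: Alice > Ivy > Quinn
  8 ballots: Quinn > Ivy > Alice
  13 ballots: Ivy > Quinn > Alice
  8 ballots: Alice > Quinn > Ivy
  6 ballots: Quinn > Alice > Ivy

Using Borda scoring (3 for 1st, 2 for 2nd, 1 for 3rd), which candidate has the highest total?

Alice: 8×3 + 8×1 + 13×1 + 8×3 + 6×2 = 81
Quinn: 8×1 + 8×3 + 13×2 + 8×2 + 6×3 = 92
Ivy: 8×2 + 8×2 + 13×3 + 8×1 + 6×1 = 85

Quinn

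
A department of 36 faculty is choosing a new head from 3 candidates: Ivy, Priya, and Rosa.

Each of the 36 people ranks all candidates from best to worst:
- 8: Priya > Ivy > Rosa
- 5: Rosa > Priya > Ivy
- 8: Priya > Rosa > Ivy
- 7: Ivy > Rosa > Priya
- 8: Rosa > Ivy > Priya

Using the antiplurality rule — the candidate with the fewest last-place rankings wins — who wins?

Last-place votes: Ivy 13, Priya 15, Rosa 8.

Rosa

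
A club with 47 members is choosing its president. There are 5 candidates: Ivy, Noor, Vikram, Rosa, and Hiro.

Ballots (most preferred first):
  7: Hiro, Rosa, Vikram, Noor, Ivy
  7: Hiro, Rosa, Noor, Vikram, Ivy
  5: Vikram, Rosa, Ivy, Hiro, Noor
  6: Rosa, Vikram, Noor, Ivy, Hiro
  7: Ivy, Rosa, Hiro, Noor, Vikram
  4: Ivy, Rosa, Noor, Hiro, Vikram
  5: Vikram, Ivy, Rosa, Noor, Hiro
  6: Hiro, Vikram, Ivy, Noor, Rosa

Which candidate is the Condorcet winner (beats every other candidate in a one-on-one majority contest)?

Rosa vs Ivy: 25–22
Rosa vs Noor: 41–6
Rosa vs Vikram: 31–16
Rosa vs Hiro: 27–20
Rosa beats every other candidate.

Rosa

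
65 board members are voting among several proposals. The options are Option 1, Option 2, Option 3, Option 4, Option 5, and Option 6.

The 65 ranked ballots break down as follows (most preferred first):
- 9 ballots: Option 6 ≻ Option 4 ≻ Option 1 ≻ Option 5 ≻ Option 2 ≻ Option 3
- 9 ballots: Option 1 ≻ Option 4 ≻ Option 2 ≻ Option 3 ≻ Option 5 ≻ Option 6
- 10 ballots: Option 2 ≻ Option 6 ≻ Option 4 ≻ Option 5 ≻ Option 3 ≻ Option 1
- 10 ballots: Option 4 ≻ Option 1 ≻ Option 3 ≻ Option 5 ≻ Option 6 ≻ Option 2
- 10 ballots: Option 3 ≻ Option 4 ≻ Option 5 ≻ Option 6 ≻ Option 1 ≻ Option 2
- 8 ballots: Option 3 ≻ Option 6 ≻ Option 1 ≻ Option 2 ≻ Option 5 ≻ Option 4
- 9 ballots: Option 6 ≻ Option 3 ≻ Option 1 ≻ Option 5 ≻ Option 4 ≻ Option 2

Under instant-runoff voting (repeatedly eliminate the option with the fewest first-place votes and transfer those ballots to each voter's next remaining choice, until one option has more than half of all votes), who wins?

Round 1: Option 1 9, Option 2 10, Option 3 18, Option 4 10, Option 5 0, Option 6 18. Option 5 eliminated.
Round 2: Option 1 9, Option 2 10, Option 3 18, Option 4 10, Option 6 18. Option 1 eliminated.
Round 3: Option 2 10, Option 3 18, Option 4 19, Option 6 18. Option 2 eliminated.
Round 4: Option 3 18, Option 4 19, Option 6 28. Option 3 eliminated.
Round 5: Option 4 29, Option 6 36. Option 6 has a majority (≥33).

Option 6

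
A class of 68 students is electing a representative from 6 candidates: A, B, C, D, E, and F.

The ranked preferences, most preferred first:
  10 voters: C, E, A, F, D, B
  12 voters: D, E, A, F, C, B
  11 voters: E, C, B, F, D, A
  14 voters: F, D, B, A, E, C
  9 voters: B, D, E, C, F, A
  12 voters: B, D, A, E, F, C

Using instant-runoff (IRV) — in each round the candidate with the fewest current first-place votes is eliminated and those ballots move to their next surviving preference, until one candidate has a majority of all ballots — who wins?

B

Round 1: A 0, B 21, C 10, D 12, E 11, F 14. A eliminated.
Round 2: B 21, C 10, D 12, E 11, F 14. C eliminated.
Round 3: B 21, D 12, E 21, F 14. D eliminated.
Round 4: B 21, E 33, F 14. F eliminated.
Round 5: B 35, E 33. B has a majority (≥35).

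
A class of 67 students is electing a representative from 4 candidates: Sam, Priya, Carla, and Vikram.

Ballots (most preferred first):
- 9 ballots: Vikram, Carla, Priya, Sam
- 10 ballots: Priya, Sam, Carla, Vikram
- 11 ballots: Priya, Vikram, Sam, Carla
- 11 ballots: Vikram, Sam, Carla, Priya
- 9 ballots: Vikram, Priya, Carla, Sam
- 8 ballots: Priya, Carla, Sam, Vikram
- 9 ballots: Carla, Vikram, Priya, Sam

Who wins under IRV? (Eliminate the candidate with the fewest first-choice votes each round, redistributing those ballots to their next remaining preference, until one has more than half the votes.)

Vikram

Round 1: Sam 0, Priya 29, Carla 9, Vikram 29. Sam eliminated.
Round 2: Priya 29, Carla 9, Vikram 29. Carla eliminated.
Round 3: Priya 29, Vikram 38. Vikram has a majority (≥34).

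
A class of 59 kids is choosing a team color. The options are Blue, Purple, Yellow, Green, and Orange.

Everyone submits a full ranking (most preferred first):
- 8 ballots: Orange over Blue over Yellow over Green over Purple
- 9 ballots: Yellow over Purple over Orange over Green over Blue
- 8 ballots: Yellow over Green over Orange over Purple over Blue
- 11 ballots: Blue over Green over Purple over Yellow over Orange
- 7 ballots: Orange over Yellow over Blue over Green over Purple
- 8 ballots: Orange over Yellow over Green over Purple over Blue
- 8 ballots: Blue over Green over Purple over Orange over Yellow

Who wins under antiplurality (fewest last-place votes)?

Green

Last-place votes: Blue 25, Purple 15, Yellow 8, Green 0, Orange 11.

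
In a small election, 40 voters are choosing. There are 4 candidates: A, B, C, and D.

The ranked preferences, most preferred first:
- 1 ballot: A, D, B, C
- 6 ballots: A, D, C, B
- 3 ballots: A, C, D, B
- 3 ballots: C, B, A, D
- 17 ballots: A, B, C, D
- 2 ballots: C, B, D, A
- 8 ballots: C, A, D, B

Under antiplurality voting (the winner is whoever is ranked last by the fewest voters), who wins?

Last-place votes: A 2, B 17, C 1, D 20.

C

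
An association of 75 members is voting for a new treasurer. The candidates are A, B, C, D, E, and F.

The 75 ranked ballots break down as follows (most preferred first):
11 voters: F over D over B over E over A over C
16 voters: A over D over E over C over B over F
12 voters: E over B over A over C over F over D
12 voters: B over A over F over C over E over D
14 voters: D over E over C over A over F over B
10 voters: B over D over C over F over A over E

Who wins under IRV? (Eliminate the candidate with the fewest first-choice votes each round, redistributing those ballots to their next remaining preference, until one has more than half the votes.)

Round 1: A 16, B 22, C 0, D 14, E 12, F 11. C eliminated.
Round 2: A 16, B 22, D 14, E 12, F 11. F eliminated.
Round 3: A 16, B 22, D 25, E 12. E eliminated.
Round 4: A 16, B 34, D 25. A eliminated.
Round 5: B 34, D 41. D has a majority (≥38).

D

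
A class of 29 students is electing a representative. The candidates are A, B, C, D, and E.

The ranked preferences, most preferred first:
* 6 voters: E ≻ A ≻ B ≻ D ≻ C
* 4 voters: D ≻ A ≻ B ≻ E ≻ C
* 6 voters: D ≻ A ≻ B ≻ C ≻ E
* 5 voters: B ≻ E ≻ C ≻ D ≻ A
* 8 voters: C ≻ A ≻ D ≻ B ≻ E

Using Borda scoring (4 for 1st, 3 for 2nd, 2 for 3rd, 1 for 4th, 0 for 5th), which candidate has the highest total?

A: 6×3 + 4×3 + 6×3 + 5×0 + 8×3 = 72
B: 6×2 + 4×2 + 6×2 + 5×4 + 8×1 = 60
C: 6×0 + 4×0 + 6×1 + 5×2 + 8×4 = 48
D: 6×1 + 4×4 + 6×4 + 5×1 + 8×2 = 67
E: 6×4 + 4×1 + 6×0 + 5×3 + 8×0 = 43

A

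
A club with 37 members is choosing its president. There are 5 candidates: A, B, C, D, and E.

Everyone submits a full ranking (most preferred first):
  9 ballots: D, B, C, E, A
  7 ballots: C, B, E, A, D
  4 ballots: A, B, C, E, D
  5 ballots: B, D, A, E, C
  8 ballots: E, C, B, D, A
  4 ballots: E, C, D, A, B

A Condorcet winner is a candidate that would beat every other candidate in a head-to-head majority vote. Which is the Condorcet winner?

C

C vs A: 28–9
C vs B: 19–18
C vs D: 23–14
C vs E: 20–17
C beats every other candidate.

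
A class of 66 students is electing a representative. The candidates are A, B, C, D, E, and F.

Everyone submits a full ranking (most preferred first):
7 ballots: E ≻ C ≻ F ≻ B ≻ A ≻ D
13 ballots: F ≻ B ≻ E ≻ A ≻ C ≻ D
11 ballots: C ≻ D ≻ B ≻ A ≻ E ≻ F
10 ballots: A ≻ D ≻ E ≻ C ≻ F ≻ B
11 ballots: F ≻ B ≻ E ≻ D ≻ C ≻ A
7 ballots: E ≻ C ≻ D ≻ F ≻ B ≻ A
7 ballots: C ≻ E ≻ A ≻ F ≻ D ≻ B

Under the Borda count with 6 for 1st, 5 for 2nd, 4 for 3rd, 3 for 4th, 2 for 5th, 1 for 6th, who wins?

E

A: 7×2 + 13×3 + 11×3 + 10×6 + 11×1 + 7×1 + 7×4 = 192
B: 7×3 + 13×5 + 11×4 + 10×1 + 11×5 + 7×2 + 7×1 = 216
C: 7×5 + 13×2 + 11×6 + 10×3 + 11×2 + 7×5 + 7×6 = 256
D: 7×1 + 13×1 + 11×5 + 10×5 + 11×3 + 7×4 + 7×2 = 200
E: 7×6 + 13×4 + 11×2 + 10×4 + 11×4 + 7×6 + 7×5 = 277
F: 7×4 + 13×6 + 11×1 + 10×2 + 11×6 + 7×3 + 7×3 = 245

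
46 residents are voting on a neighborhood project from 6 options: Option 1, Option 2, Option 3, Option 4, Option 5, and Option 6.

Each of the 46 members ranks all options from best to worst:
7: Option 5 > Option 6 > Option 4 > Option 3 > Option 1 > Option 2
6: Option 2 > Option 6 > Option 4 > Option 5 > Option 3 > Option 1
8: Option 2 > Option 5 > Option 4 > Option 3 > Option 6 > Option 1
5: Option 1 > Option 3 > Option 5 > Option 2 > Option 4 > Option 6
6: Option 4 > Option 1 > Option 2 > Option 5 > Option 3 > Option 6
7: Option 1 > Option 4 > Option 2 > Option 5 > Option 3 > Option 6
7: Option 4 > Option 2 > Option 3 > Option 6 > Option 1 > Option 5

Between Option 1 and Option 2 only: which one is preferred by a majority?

Option 1

Option 1 is ranked above Option 2 on 25 ballots; Option 2 above Option 1 on 21.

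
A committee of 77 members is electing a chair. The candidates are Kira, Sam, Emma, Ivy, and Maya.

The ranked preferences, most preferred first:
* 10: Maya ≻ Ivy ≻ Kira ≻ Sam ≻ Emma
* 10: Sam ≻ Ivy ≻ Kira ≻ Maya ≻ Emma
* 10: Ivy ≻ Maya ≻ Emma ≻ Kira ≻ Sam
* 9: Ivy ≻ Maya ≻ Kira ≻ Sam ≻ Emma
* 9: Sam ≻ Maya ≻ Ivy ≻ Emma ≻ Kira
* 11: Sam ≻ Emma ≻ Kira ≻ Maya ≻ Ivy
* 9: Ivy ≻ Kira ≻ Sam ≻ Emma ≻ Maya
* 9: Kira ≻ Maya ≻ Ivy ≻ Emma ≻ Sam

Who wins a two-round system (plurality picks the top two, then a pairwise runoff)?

Ivy

Round 1 first-place votes: Kira 9, Sam 30, Emma 0, Ivy 28, Maya 10. Sam and Ivy advance.
Runoff: Sam is ranked above Ivy on 30 ballots, Ivy above Sam on 47.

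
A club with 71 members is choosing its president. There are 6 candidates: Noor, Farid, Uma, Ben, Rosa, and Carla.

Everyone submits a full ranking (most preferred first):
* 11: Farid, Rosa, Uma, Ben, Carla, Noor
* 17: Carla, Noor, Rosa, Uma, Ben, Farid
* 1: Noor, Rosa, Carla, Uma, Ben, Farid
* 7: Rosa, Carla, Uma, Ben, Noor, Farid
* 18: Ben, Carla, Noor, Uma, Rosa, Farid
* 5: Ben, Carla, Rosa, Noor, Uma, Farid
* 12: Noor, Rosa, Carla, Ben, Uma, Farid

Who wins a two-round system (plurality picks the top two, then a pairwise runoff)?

Carla

Round 1 first-place votes: Noor 13, Farid 11, Uma 0, Ben 23, Rosa 7, Carla 17. Ben and Carla advance.
Runoff: Ben is ranked above Carla on 34 ballots, Carla above Ben on 37.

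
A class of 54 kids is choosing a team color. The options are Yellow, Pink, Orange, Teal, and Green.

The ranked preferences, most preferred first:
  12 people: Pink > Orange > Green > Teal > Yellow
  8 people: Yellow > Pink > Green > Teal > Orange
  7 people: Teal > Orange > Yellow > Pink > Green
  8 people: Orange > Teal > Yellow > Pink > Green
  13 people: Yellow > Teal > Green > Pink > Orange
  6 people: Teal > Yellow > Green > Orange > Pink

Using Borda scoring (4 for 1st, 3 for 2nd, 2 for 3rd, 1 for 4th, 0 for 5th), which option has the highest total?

Yellow: 12×0 + 8×4 + 7×2 + 8×2 + 13×4 + 6×3 = 132
Pink: 12×4 + 8×3 + 7×1 + 8×1 + 13×1 + 6×0 = 100
Orange: 12×3 + 8×0 + 7×3 + 8×4 + 13×0 + 6×1 = 95
Teal: 12×1 + 8×1 + 7×4 + 8×3 + 13×3 + 6×4 = 135
Green: 12×2 + 8×2 + 7×0 + 8×0 + 13×2 + 6×2 = 78

Teal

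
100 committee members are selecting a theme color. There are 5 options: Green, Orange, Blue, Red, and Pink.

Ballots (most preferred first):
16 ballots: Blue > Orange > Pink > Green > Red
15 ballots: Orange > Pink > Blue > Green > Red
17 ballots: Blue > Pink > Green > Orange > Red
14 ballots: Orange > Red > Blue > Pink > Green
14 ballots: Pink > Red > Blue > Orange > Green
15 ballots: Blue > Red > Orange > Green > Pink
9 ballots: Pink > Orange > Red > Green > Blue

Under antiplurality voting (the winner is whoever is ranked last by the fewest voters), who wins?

Last-place votes: Green 28, Orange 0, Blue 9, Red 48, Pink 15.

Orange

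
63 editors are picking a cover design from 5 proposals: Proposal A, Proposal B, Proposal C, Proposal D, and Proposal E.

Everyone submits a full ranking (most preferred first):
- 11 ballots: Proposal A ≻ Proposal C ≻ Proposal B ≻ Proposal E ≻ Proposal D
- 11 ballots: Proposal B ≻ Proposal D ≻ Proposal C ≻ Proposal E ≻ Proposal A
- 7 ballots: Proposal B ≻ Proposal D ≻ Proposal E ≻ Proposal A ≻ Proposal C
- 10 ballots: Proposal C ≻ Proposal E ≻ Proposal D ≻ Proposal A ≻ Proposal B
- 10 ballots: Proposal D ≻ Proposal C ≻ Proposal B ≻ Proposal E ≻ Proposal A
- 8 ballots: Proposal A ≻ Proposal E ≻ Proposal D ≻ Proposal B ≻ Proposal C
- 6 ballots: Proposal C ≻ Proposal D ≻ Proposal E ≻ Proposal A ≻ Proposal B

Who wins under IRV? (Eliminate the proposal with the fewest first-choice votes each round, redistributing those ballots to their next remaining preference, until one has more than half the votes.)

Round 1: Proposal A 19, Proposal B 18, Proposal C 16, Proposal D 10, Proposal E 0. Proposal E eliminated.
Round 2: Proposal A 19, Proposal B 18, Proposal C 16, Proposal D 10. Proposal D eliminated.
Round 3: Proposal A 19, Proposal B 18, Proposal C 26. Proposal B eliminated.
Round 4: Proposal A 26, Proposal C 37. Proposal C has a majority (≥32).

Proposal C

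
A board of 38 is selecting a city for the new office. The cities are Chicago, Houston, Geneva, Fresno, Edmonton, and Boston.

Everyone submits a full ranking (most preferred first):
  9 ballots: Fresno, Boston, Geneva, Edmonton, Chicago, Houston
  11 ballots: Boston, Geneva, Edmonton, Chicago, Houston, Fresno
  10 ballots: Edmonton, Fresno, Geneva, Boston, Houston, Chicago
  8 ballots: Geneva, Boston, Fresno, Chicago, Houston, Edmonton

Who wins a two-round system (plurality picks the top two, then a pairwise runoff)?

Boston

Round 1 first-place votes: Chicago 0, Houston 0, Geneva 8, Fresno 9, Edmonton 10, Boston 11. Boston and Edmonton advance.
Runoff: Boston is ranked above Edmonton on 28 ballots, Edmonton above Boston on 10.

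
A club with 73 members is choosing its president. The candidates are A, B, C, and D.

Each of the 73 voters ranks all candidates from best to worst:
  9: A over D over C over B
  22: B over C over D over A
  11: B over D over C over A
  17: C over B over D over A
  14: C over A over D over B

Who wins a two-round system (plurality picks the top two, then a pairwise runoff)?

C

Round 1 first-place votes: A 9, B 33, C 31, D 0. B and C advance.
Runoff: B is ranked above C on 33 ballots, C above B on 40.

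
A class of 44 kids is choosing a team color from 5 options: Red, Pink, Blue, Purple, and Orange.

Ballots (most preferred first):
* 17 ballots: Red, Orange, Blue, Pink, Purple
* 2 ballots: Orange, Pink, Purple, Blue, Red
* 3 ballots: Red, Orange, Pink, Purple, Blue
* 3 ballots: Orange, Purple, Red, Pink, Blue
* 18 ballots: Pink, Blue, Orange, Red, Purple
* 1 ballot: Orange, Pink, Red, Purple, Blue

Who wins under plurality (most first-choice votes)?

First-place votes: Red 20, Pink 18, Blue 0, Purple 0, Orange 6.

Red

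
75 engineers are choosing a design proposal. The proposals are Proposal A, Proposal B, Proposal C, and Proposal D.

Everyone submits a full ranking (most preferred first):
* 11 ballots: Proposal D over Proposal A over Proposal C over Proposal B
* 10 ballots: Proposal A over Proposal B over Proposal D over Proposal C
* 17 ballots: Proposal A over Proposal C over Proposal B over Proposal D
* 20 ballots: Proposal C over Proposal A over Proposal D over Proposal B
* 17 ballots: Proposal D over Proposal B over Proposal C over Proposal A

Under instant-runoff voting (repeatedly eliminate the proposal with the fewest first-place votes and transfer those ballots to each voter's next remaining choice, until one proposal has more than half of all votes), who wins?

Proposal A

Round 1: Proposal A 27, Proposal B 0, Proposal C 20, Proposal D 28. Proposal B eliminated.
Round 2: Proposal A 27, Proposal C 20, Proposal D 28. Proposal C eliminated.
Round 3: Proposal A 47, Proposal D 28. Proposal A has a majority (≥38).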